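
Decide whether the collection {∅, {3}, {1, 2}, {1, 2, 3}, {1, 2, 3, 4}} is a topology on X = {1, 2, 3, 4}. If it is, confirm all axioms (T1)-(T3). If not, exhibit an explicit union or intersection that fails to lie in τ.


τ IS a topology on X.

Axiom (T1): ∅ ∈ τ? Yes; X ∈ τ? Yes.
Axiom (T2/T3): check pairwise unions and intersections of members of τ.
All pairwise intersections and unions checked — each lies in τ. Therefore τ satisfies (T1), (T2), (T3): it IS a topology on X.


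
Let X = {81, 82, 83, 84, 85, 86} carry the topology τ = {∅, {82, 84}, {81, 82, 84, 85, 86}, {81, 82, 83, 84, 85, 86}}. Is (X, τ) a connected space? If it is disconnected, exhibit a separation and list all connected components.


(X, τ) is connected.

Find clopen sets (U ∈ τ with X ∖ U ∈ τ):
  U = ∅, X ∖ U = {81, 82, 83, 84, 85, 86} — both open, so U is clopen.
  U = {81, 82, 83, 84, 85, 86}, X ∖ U = ∅ — both open, so U is clopen.
Only trivial clopens (∅ and X) exist, so (X, τ) is connected.
Compute connected components by grouping points that agree on all clopens:
  component: {81, 82, 83, 84, 85, 86}


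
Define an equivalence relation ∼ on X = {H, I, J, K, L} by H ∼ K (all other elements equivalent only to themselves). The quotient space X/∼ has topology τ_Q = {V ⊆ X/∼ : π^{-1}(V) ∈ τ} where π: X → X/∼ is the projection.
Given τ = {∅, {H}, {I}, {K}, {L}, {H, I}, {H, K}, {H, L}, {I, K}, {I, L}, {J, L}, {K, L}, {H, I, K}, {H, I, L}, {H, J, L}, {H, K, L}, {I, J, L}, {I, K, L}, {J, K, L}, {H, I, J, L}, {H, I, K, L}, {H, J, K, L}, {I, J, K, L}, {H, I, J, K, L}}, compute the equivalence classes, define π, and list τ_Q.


X/∼ = {[H=K], [I], [J], [L]}; |τ_Q| = 12.

Equivalence classes: [H=K], [I], [J], [L].
Quotient map π: X → X/∼ sends H ↦ [H=K], I ↦ [I], J ↦ [J], K ↦ [H=K], L ↦ [L].
For each subset V ⊆ X/∼, compute π^{-1}(V) ⊆ X and check whether π^{-1}(V) ∈ τ. V is open in τ_Q iff π^{-1}(V) ∈ τ.
  V = {}: π^{-1}(V) = ∅ ∈ τ ✓.
  V = {[H=K]}: π^{-1}(V) = {H, K} ∈ τ ✓.
  V = {[I]}: π^{-1}(V) = {I} ∈ τ ✓.
  V = {[H=K], [I]}: π^{-1}(V) = {H, I, K} ∈ τ ✓.
  V = {[J]}: π^{-1}(V) = {J} ∉ τ ✗.
  V = {[H=K], [J]}: π^{-1}(V) = {H, J, K} ∉ τ ✗.
  V = {[I], [J]}: π^{-1}(V) = {I, J} ∉ τ ✗.
  V = {[H=K], [I], [J]}: π^{-1}(V) = {H, I, J, K} ∉ τ ✗.
  V = {[L]}: π^{-1}(V) = {L} ∈ τ ✓.
  V = {[H=K], [L]}: π^{-1}(V) = {H, K, L} ∈ τ ✓.
  V = {[I], [L]}: π^{-1}(V) = {I, L} ∈ τ ✓.
  V = {[H=K], [I], [L]}: π^{-1}(V) = {H, I, K, L} ∈ τ ✓.
  V = {[J], [L]}: π^{-1}(V) = {J, L} ∈ τ ✓.
  V = {[H=K], [J], [L]}: π^{-1}(V) = {H, J, K, L} ∈ τ ✓.
  V = {[I], [J], [L]}: π^{-1}(V) = {I, J, L} ∈ τ ✓.
  V = {[H=K], [I], [J], [L]}: π^{-1}(V) = {H, I, J, K, L} ∈ τ ✓.
Open sets in the quotient: τ_Q = {{}, {[H=K]}, {[I]}, {[H=K], [I]}, {[L]}, {[H=K], [L]}, {[I], [L]}, {[H=K], [I], [L]}, {[J], [L]}, {[H=K], [J], [L]}, {[I], [J], [L]}, {[H=K], [I], [J], [L]}} (12 elements).


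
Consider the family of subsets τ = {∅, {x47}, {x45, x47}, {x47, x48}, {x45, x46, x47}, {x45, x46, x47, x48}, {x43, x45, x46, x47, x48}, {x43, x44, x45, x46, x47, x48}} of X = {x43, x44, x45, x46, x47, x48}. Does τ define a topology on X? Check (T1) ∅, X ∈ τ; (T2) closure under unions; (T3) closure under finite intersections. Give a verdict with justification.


τ is NOT a topology on X.

Axiom (T1): ∅ ∈ τ? Yes; X ∈ τ? Yes.
Axiom (T2/T3): check pairwise unions and intersections of members of τ.
Counterexample for (T2): {x45, x47} ∪ {x47, x48} = {x45, x47, x48} ∉ τ. Therefore τ is NOT a topology.


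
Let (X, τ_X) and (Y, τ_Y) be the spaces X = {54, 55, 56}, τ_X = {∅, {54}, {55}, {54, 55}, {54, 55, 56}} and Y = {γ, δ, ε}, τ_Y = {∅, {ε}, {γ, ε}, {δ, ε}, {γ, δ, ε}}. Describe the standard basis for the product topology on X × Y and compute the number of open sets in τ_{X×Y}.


Basis B = {∅ × ∅, {54} × {ε}, {55} × {ε}, {54} × {γ, ε}, {54} × {δ, ε}, {54, 55} × {ε}, {55} × {γ, ε}, {55} × {δ, ε}, {54} × {γ, δ, ε}, {54, 55, 56} × {ε}, {55} × {γ, δ, ε}, {54, 55} × {γ, ε}, {54, 55} × {δ, ε}, {54, 55} × {γ, δ, ε}, {54, 55, 56} × {γ, ε}, {54, 55, 56} × {δ, ε}, {54, 55, 56} × {γ, δ, ε}}; |τ_{X×Y}| = 50.

Enumerate products U × V with U ∈ τ_X, V ∈ τ_Y (deduplicated):
  ∅ × ∅ = {} (∅)
  {54} × {ε} = {(54,ε)}
  {55} × {ε} = {(55,ε)}
  {54} × {γ, ε} = {(54,γ), (54,ε)}
  {54} × {δ, ε} = {(54,δ), (54,ε)}
  {54, 55} × {ε} = {(54,ε), (55,ε)}
  {55} × {γ, ε} = {(55,γ), (55,ε)}
  {55} × {δ, ε} = {(55,δ), (55,ε)}
  {54} × {γ, δ, ε} = {(54,γ), (54,δ), (54,ε)}
  {54, 55, 56} × {ε} = {(54,ε), (55,ε), (56,ε)}
  {55} × {γ, δ, ε} = {(55,γ), (55,δ), (55,ε)}
  {54, 55} × {γ, ε} = {(54,γ), (54,ε), (55,γ), (55,ε)}
  {54, 55} × {δ, ε} = {(54,δ), (54,ε), (55,δ), (55,ε)}
  {54, 55} × {γ, δ, ε} = {(54,γ), (54,δ), (54,ε), (55,γ), (55,δ), (55,ε)}
  {54, 55, 56} × {γ, ε} = {(54,γ), (54,ε), (55,γ), (55,ε), (56,γ), (56,ε)}
  {54, 55, 56} × {δ, ε} = {(54,δ), (54,ε), (55,δ), (55,ε), (56,δ), (56,ε)}
  {54, 55, 56} × {γ, δ, ε} = {(54,γ), (54,δ), (54,ε), (55,γ), (55,δ), (55,ε), (56,γ), (56,δ), (56,ε)}
These 17 distinct sets form the basis B.
Close under arbitrary unions to get τ_{X×Y}; counting gives |τ_{X×Y}| = 50.


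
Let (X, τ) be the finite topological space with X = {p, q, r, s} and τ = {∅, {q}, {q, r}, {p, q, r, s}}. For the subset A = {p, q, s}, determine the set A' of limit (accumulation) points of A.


A' = {p, r, s}

For each x ∈ X, list the open sets U ∈ τ with x ∈ U, then check whether U ∩ (A ∖ {x}) ≠ ∅ for every such U.
  x = p: opens ∋ x are {p, q, r, s}; each meets A ∖ {p}, so x IS a limit point.
  x = q: open {q} ∋ x has {q} ∩ (A ∖ {q}) = ∅, so x is NOT a limit point.
  x = r: opens ∋ x are {q, r}, {p, q, r, s}; each meets A ∖ {r}, so x IS a limit point.
  x = s: opens ∋ x are {p, q, r, s}; each meets A ∖ {s}, so x IS a limit point.
Collecting: A' = {p, r, s}.


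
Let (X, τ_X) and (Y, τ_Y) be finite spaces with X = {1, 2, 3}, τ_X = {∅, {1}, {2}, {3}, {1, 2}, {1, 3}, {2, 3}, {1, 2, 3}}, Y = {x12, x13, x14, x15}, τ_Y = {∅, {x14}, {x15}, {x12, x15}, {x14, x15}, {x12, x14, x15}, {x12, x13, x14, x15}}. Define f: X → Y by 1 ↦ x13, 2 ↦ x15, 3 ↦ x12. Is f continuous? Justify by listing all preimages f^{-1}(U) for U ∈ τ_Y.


f IS continuous.

Compute f^{-1}(U) for each U ∈ τ_Y:
  U = ∅: f^{-1}(U) = ∅ ∈ τ_X ✓.
  U = {x14}: f^{-1}(U) = ∅ ∈ τ_X ✓.
  U = {x15}: f^{-1}(U) = {2} ∈ τ_X ✓.
  U = {x12, x15}: f^{-1}(U) = {2, 3} ∈ τ_X ✓.
  U = {x14, x15}: f^{-1}(U) = {2} ∈ τ_X ✓.
  U = {x12, x14, x15}: f^{-1}(U) = {2, 3} ∈ τ_X ✓.
  U = {x12, x13, x14, x15}: f^{-1}(U) = {1, 2, 3} ∈ τ_X ✓.
Every preimage lies in τ_X, so f IS continuous.


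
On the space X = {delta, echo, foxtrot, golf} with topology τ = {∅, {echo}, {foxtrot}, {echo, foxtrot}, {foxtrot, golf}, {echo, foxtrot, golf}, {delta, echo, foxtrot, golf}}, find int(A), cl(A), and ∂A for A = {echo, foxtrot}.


int(A) = {echo, foxtrot}, cl(A) = {delta, echo, foxtrot, golf}, ∂A = {delta, golf}.

Closed sets in (X, τ) are complements of opens:
  closed(X, τ) = {∅, {delta}, {delta, echo}, {delta, golf}, {delta, echo, golf}, {delta, foxtrot, golf}, {delta, echo, foxtrot, golf}}.
int(A) = ⋃ {U ∈ τ : U ⊆ A}. Opens contained in A: ∅, {echo}, {foxtrot}, {echo, foxtrot}.
Taking the union of these: int(A) = {echo, foxtrot}.
cl(A) = ⋂ {C closed : A ⊆ C}. Closed sets containing A: {delta, echo, foxtrot, golf}.
Intersecting these: cl(A) = {delta, echo, foxtrot, golf}.
∂A = cl(A) ∖ int(A) = {delta, echo, foxtrot, golf} ∖ {echo, foxtrot} = {delta, golf}.


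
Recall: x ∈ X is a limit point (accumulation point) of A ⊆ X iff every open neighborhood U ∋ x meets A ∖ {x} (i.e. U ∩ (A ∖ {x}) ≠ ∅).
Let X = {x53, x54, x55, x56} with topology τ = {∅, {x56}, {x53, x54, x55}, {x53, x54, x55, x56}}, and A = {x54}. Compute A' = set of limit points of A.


A' = {x53, x55}

For each x ∈ X, list the open sets U ∈ τ with x ∈ U, then check whether U ∩ (A ∖ {x}) ≠ ∅ for every such U.
  x = x53: opens ∋ x are {x53, x54, x55}, {x53, x54, x55, x56}; each meets A ∖ {x53}, so x IS a limit point.
  x = x54: open {x53, x54, x55} ∋ x has {x53, x54, x55} ∩ (A ∖ {x54}) = ∅, so x is NOT a limit point.
  x = x55: opens ∋ x are {x53, x54, x55}, {x53, x54, x55, x56}; each meets A ∖ {x55}, so x IS a limit point.
  x = x56: open {x56} ∋ x has {x56} ∩ (A ∖ {x56}) = ∅, so x is NOT a limit point.
Collecting: A' = {x53, x55}.


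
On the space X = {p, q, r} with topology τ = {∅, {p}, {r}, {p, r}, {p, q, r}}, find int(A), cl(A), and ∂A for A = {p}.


int(A) = {p}, cl(A) = {p, q}, ∂A = {q}.

Closed sets in (X, τ) are complements of opens:
  closed(X, τ) = {∅, {q}, {p, q}, {q, r}, {p, q, r}}.
int(A) = ⋃ {U ∈ τ : U ⊆ A}. Opens contained in A: ∅, {p}.
Taking the union of these: int(A) = {p}.
cl(A) = ⋂ {C closed : A ⊆ C}. Closed sets containing A: {p, q}, {p, q, r}.
Intersecting these: cl(A) = {p, q}.
∂A = cl(A) ∖ int(A) = {p, q} ∖ {p} = {q}.


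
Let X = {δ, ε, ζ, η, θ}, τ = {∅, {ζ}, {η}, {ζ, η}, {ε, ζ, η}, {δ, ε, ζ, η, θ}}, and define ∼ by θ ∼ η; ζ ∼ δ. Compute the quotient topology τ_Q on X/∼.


X/∼ = {[δ=ζ], [ε], [η=θ]}; |τ_Q| = 2.

Equivalence classes: [δ=ζ], [ε], [η=θ].
Quotient map π: X → X/∼ sends δ ↦ [δ=ζ], ε ↦ [ε], ζ ↦ [δ=ζ], η ↦ [η=θ], θ ↦ [η=θ].
For each subset V ⊆ X/∼, compute π^{-1}(V) ⊆ X and check whether π^{-1}(V) ∈ τ. V is open in τ_Q iff π^{-1}(V) ∈ τ.
  V = {}: π^{-1}(V) = ∅ ∈ τ ✓.
  V = {[δ=ζ]}: π^{-1}(V) = {δ, ζ} ∉ τ ✗.
  V = {[ε]}: π^{-1}(V) = {ε} ∉ τ ✗.
  V = {[δ=ζ], [ε]}: π^{-1}(V) = {δ, ε, ζ} ∉ τ ✗.
  V = {[η=θ]}: π^{-1}(V) = {η, θ} ∉ τ ✗.
  V = {[δ=ζ], [η=θ]}: π^{-1}(V) = {δ, ζ, η, θ} ∉ τ ✗.
  V = {[ε], [η=θ]}: π^{-1}(V) = {ε, η, θ} ∉ τ ✗.
  V = {[δ=ζ], [ε], [η=θ]}: π^{-1}(V) = {δ, ε, ζ, η, θ} ∈ τ ✓.
Open sets in the quotient: τ_Q = {{}, {[δ=ζ], [ε], [η=θ]}} (2 elements).


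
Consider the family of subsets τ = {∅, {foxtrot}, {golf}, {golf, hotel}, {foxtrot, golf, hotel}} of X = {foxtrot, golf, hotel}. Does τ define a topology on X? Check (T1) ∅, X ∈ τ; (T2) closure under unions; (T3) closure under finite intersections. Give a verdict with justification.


τ is NOT a topology on X.

Axiom (T1): ∅ ∈ τ? Yes; X ∈ τ? Yes.
Axiom (T2/T3): check pairwise unions and intersections of members of τ.
Counterexample for (T2): {foxtrot} ∪ {golf} = {foxtrot, golf} ∉ τ. Therefore τ is NOT a topology.


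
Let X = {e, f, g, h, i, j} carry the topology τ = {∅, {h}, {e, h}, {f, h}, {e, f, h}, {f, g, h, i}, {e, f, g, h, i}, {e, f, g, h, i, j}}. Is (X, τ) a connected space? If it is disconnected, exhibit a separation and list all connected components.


(X, τ) is connected.

Find clopen sets (U ∈ τ with X ∖ U ∈ τ):
  U = ∅, X ∖ U = {e, f, g, h, i, j} — both open, so U is clopen.
  U = {e, f, g, h, i, j}, X ∖ U = ∅ — both open, so U is clopen.
Only trivial clopens (∅ and X) exist, so (X, τ) is connected.
Compute connected components by grouping points that agree on all clopens:
  component: {e, f, g, h, i, j}


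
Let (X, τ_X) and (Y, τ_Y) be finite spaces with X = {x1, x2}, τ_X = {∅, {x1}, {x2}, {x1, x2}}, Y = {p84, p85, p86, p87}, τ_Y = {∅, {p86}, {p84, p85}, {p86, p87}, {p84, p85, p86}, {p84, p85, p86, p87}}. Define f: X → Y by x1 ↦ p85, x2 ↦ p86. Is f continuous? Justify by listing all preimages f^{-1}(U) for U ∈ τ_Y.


f IS continuous.

Compute f^{-1}(U) for each U ∈ τ_Y:
  U = ∅: f^{-1}(U) = ∅ ∈ τ_X ✓.
  U = {p86}: f^{-1}(U) = {x2} ∈ τ_X ✓.
  U = {p84, p85}: f^{-1}(U) = {x1} ∈ τ_X ✓.
  U = {p86, p87}: f^{-1}(U) = {x2} ∈ τ_X ✓.
  U = {p84, p85, p86}: f^{-1}(U) = {x1, x2} ∈ τ_X ✓.
  U = {p84, p85, p86, p87}: f^{-1}(U) = {x1, x2} ∈ τ_X ✓.
Every preimage lies in τ_X, so f IS continuous.


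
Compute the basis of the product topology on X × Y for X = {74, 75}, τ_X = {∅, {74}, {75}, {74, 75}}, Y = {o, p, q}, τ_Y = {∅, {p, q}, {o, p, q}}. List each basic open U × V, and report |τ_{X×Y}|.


Basis B = {∅ × ∅, {74} × {p, q}, {75} × {p, q}, {74} × {o, p, q}, {75} × {o, p, q}, {74, 75} × {p, q}, {74, 75} × {o, p, q}}; |τ_{X×Y}| = 9.

Enumerate products U × V with U ∈ τ_X, V ∈ τ_Y (deduplicated):
  ∅ × ∅ = {} (∅)
  {74} × {p, q} = {(74,p), (74,q)}
  {75} × {p, q} = {(75,p), (75,q)}
  {74} × {o, p, q} = {(74,o), (74,p), (74,q)}
  {75} × {o, p, q} = {(75,o), (75,p), (75,q)}
  {74, 75} × {p, q} = {(74,p), (74,q), (75,p), (75,q)}
  {74, 75} × {o, p, q} = {(74,o), (74,p), (74,q), (75,o), (75,p), (75,q)}
These 7 distinct sets form the basis B.
Close under arbitrary unions to get τ_{X×Y}; counting gives |τ_{X×Y}| = 9.


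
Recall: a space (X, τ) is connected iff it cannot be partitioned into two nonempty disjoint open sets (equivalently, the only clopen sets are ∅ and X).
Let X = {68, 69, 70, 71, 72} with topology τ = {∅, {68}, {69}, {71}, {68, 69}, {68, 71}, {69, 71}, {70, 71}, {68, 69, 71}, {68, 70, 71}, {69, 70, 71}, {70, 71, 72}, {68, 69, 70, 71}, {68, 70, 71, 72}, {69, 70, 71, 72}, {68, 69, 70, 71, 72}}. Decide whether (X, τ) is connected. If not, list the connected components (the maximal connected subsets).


(X, τ) is disconnected; components = [{68}, {69}, {70, 71, 72}].

Find clopen sets (U ∈ τ with X ∖ U ∈ τ):
  U = ∅, X ∖ U = {68, 69, 70, 71, 72} — both open, so U is clopen.
  U = {68}, X ∖ U = {69, 70, 71, 72} — both open, so U is clopen.
  U = {69}, X ∖ U = {68, 70, 71, 72} — both open, so U is clopen.
  U = {68, 69}, X ∖ U = {70, 71, 72} — both open, so U is clopen.
  U = {70, 71, 72}, X ∖ U = {68, 69} — both open, so U is clopen.
  U = {68, 70, 71, 72}, X ∖ U = {69} — both open, so U is clopen.
  U = {69, 70, 71, 72}, X ∖ U = {68} — both open, so U is clopen.
  U = {68, 69, 70, 71, 72}, X ∖ U = ∅ — both open, so U is clopen.
Nontrivial clopen(s) exist: e.g. {70, 71, 72}. So (X, τ) is disconnected.
Compute connected components by grouping points that agree on all clopens:
  component: {68}
  component: {69}
  component: {70, 71, 72}


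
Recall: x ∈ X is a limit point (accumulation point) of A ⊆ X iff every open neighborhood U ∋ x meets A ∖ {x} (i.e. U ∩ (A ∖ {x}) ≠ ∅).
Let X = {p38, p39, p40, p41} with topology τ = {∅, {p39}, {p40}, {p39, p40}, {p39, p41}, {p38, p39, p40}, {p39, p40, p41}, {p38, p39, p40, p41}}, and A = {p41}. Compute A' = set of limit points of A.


A' = ∅

For each x ∈ X, list the open sets U ∈ τ with x ∈ U, then check whether U ∩ (A ∖ {x}) ≠ ∅ for every such U.
  x = p38: open {p38, p39, p40} ∋ x has {p38, p39, p40} ∩ (A ∖ {p38}) = ∅, so x is NOT a limit point.
  x = p39: open {p39} ∋ x has {p39} ∩ (A ∖ {p39}) = ∅, so x is NOT a limit point.
  x = p40: open {p40} ∋ x has {p40} ∩ (A ∖ {p40}) = ∅, so x is NOT a limit point.
  x = p41: open {p39, p41} ∋ x has {p39, p41} ∩ (A ∖ {p41}) = ∅, so x is NOT a limit point.
Collecting: A' = ∅.


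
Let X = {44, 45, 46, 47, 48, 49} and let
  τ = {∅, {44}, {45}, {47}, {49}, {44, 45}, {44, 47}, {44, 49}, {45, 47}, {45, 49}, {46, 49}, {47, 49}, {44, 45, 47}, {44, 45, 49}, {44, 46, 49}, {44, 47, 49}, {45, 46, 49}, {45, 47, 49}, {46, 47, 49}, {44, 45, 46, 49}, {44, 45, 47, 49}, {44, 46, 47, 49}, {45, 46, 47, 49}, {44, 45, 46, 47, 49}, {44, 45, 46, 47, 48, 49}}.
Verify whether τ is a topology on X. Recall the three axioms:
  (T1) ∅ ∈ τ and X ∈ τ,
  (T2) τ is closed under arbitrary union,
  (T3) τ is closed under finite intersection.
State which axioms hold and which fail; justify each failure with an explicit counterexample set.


τ IS a topology on X.

Axiom (T1): ∅ ∈ τ? Yes; X ∈ τ? Yes.
Axiom (T2/T3): check pairwise unions and intersections of members of τ.
All pairwise intersections and unions checked — each lies in τ. Therefore τ satisfies (T1), (T2), (T3): it IS a topology on X.


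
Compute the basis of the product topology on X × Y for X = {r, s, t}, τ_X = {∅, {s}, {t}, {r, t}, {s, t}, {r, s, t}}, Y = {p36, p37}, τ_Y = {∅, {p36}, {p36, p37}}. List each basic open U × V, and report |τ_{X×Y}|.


Basis B = {∅ × ∅, {s} × {p36}, {t} × {p36}, {r, t} × {p36}, {s} × {p36, p37}, {s, t} × {p36}, {t} × {p36, p37}, {r, s, t} × {p36}, {r, t} × {p36, p37}, {s, t} × {p36, p37}, {r, s, t} × {p36, p37}}; |τ_{X×Y}| = 18.

Enumerate products U × V with U ∈ τ_X, V ∈ τ_Y (deduplicated):
  ∅ × ∅ = {} (∅)
  {s} × {p36} = {(s,p36)}
  {t} × {p36} = {(t,p36)}
  {r, t} × {p36} = {(r,p36), (t,p36)}
  {s} × {p36, p37} = {(s,p36), (s,p37)}
  {s, t} × {p36} = {(s,p36), (t,p36)}
  {t} × {p36, p37} = {(t,p36), (t,p37)}
  {r, s, t} × {p36} = {(r,p36), (s,p36), (t,p36)}
  {r, t} × {p36, p37} = {(r,p36), (r,p37), (t,p36), (t,p37)}
  {s, t} × {p36, p37} = {(s,p36), (s,p37), (t,p36), (t,p37)}
  {r, s, t} × {p36, p37} = {(r,p36), (r,p37), (s,p36), (s,p37), (t,p36), (t,p37)}
These 11 distinct sets form the basis B.
Close under arbitrary unions to get τ_{X×Y}; counting gives |τ_{X×Y}| = 18.


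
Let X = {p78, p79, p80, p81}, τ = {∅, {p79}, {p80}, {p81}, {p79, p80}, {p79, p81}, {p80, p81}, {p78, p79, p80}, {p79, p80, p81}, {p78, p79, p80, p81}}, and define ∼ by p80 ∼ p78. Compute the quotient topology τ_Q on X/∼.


X/∼ = {[p78=p80], [p79], [p81]}; |τ_Q| = 6.

Equivalence classes: [p78=p80], [p79], [p81].
Quotient map π: X → X/∼ sends p78 ↦ [p78=p80], p79 ↦ [p79], p80 ↦ [p78=p80], p81 ↦ [p81].
For each subset V ⊆ X/∼, compute π^{-1}(V) ⊆ X and check whether π^{-1}(V) ∈ τ. V is open in τ_Q iff π^{-1}(V) ∈ τ.
  V = {}: π^{-1}(V) = ∅ ∈ τ ✓.
  V = {[p78=p80]}: π^{-1}(V) = {p78, p80} ∉ τ ✗.
  V = {[p79]}: π^{-1}(V) = {p79} ∈ τ ✓.
  V = {[p78=p80], [p79]}: π^{-1}(V) = {p78, p79, p80} ∈ τ ✓.
  V = {[p81]}: π^{-1}(V) = {p81} ∈ τ ✓.
  V = {[p78=p80], [p81]}: π^{-1}(V) = {p78, p80, p81} ∉ τ ✗.
  V = {[p79], [p81]}: π^{-1}(V) = {p79, p81} ∈ τ ✓.
  V = {[p78=p80], [p79], [p81]}: π^{-1}(V) = {p78, p79, p80, p81} ∈ τ ✓.
Open sets in the quotient: τ_Q = {{}, {[p79]}, {[p78=p80], [p79]}, {[p81]}, {[p79], [p81]}, {[p78=p80], [p79], [p81]}} (6 elements).


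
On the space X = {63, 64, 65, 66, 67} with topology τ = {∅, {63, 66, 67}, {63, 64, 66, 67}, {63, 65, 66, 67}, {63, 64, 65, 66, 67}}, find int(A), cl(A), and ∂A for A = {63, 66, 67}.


int(A) = {63, 66, 67}, cl(A) = {63, 64, 65, 66, 67}, ∂A = {64, 65}.

Closed sets in (X, τ) are complements of opens:
  closed(X, τ) = {∅, {64}, {65}, {64, 65}, {63, 64, 65, 66, 67}}.
int(A) = ⋃ {U ∈ τ : U ⊆ A}. Opens contained in A: ∅, {63, 66, 67}.
Taking the union of these: int(A) = {63, 66, 67}.
cl(A) = ⋂ {C closed : A ⊆ C}. Closed sets containing A: {63, 64, 65, 66, 67}.
Intersecting these: cl(A) = {63, 64, 65, 66, 67}.
∂A = cl(A) ∖ int(A) = {63, 64, 65, 66, 67} ∖ {63, 66, 67} = {64, 65}.


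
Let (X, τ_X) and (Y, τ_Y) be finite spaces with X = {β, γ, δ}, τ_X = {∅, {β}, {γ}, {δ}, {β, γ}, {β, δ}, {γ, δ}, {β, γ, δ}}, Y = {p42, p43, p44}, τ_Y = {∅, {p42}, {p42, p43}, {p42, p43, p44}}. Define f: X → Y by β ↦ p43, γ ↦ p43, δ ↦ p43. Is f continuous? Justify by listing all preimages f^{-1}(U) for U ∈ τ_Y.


f IS continuous.

Compute f^{-1}(U) for each U ∈ τ_Y:
  U = ∅: f^{-1}(U) = ∅ ∈ τ_X ✓.
  U = {p42}: f^{-1}(U) = ∅ ∈ τ_X ✓.
  U = {p42, p43}: f^{-1}(U) = {β, γ, δ} ∈ τ_X ✓.
  U = {p42, p43, p44}: f^{-1}(U) = {β, γ, δ} ∈ τ_X ✓.
Every preimage lies in τ_X, so f IS continuous.


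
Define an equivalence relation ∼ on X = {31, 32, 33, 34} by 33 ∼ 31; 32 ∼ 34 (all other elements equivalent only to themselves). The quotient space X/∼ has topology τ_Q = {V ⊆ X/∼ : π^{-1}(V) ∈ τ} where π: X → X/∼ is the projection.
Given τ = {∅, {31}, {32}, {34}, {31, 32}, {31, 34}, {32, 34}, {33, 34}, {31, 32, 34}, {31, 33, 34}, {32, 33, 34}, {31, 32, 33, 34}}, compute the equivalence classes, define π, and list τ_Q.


X/∼ = {[31=33], [32=34]}; |τ_Q| = 3.

Equivalence classes: [31=33], [32=34].
Quotient map π: X → X/∼ sends 31 ↦ [31=33], 32 ↦ [32=34], 33 ↦ [31=33], 34 ↦ [32=34].
For each subset V ⊆ X/∼, compute π^{-1}(V) ⊆ X and check whether π^{-1}(V) ∈ τ. V is open in τ_Q iff π^{-1}(V) ∈ τ.
  V = {}: π^{-1}(V) = ∅ ∈ τ ✓.
  V = {[31=33]}: π^{-1}(V) = {31, 33} ∉ τ ✗.
  V = {[32=34]}: π^{-1}(V) = {32, 34} ∈ τ ✓.
  V = {[31=33], [32=34]}: π^{-1}(V) = {31, 32, 33, 34} ∈ τ ✓.
Open sets in the quotient: τ_Q = {{}, {[32=34]}, {[31=33], [32=34]}} (3 elements).


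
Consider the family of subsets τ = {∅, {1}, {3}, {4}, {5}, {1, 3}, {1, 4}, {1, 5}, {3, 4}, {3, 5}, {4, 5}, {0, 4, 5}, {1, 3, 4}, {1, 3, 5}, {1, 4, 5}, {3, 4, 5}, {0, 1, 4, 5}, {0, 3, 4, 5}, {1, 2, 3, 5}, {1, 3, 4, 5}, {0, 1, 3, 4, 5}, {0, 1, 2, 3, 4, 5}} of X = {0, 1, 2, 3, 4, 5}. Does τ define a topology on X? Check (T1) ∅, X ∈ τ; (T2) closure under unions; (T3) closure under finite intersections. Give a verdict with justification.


τ is NOT a topology on X.

Axiom (T1): ∅ ∈ τ? Yes; X ∈ τ? Yes.
Axiom (T2/T3): check pairwise unions and intersections of members of τ.
Counterexample for (T2): {4} ∪ {1, 2, 3, 5} = {1, 2, 3, 4, 5} ∉ τ. Therefore τ is NOT a topology.


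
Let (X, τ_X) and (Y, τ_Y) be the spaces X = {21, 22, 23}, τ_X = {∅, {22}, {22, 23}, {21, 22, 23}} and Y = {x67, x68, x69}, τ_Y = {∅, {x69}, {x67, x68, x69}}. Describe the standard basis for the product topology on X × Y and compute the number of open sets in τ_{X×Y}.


Basis B = {∅ × ∅, {22} × {x69}, {22, 23} × {x69}, {21, 22, 23} × {x69}, {22} × {x67, x68, x69}, {22, 23} × {x67, x68, x69}, {21, 22, 23} × {x67, x68, x69}}; |τ_{X×Y}| = 10.

Enumerate products U × V with U ∈ τ_X, V ∈ τ_Y (deduplicated):
  ∅ × ∅ = {} (∅)
  {22} × {x69} = {(22,x69)}
  {22, 23} × {x69} = {(22,x69), (23,x69)}
  {21, 22, 23} × {x69} = {(21,x69), (22,x69), (23,x69)}
  {22} × {x67, x68, x69} = {(22,x67), (22,x68), (22,x69)}
  {22, 23} × {x67, x68, x69} = {(22,x67), (22,x68), (22,x69), (23,x67), (23,x68), (23,x69)}
  {21, 22, 23} × {x67, x68, x69} = {(21,x67), (21,x68), (21,x69), (22,x67), (22,x68), (22,x69), (23,x67), (23,x68), (23,x69)}
These 7 distinct sets form the basis B.
Close under arbitrary unions to get τ_{X×Y}; counting gives |τ_{X×Y}| = 10.


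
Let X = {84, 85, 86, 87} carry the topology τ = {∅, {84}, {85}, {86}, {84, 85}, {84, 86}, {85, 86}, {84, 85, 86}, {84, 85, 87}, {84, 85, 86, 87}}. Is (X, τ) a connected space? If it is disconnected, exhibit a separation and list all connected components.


(X, τ) is disconnected; components = [{86}, {84, 85, 87}].

Find clopen sets (U ∈ τ with X ∖ U ∈ τ):
  U = ∅, X ∖ U = {84, 85, 86, 87} — both open, so U is clopen.
  U = {86}, X ∖ U = {84, 85, 87} — both open, so U is clopen.
  U = {84, 85, 87}, X ∖ U = {86} — both open, so U is clopen.
  U = {84, 85, 86, 87}, X ∖ U = ∅ — both open, so U is clopen.
Nontrivial clopen(s) exist: e.g. {86}. So (X, τ) is disconnected.
Compute connected components by grouping points that agree on all clopens:
  component: {86}
  component: {84, 85, 87}


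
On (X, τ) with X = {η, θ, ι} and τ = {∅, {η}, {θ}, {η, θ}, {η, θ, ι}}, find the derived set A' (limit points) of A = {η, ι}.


A' = {ι}

For each x ∈ X, list the open sets U ∈ τ with x ∈ U, then check whether U ∩ (A ∖ {x}) ≠ ∅ for every such U.
  x = η: open {η} ∋ x has {η} ∩ (A ∖ {η}) = ∅, so x is NOT a limit point.
  x = θ: open {θ} ∋ x has {θ} ∩ (A ∖ {θ}) = ∅, so x is NOT a limit point.
  x = ι: opens ∋ x are {η, θ, ι}; each meets A ∖ {ι}, so x IS a limit point.
Collecting: A' = {ι}.


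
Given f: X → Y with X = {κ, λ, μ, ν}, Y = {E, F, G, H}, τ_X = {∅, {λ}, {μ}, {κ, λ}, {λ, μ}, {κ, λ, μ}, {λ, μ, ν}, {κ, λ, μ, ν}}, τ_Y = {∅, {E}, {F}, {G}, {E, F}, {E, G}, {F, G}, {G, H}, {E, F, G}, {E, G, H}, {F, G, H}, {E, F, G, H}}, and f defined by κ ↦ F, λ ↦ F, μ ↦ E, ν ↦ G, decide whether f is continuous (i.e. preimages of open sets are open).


f is NOT continuous.

Compute f^{-1}(U) for each U ∈ τ_Y:
  U = ∅: f^{-1}(U) = ∅ ∈ τ_X ✓.
  U = {E}: f^{-1}(U) = {μ} ∈ τ_X ✓.
  U = {F}: f^{-1}(U) = {κ, λ} ∈ τ_X ✓.
  U = {G}: f^{-1}(U) = {ν} ∉ τ_X ✗.
  U = {E, F}: f^{-1}(U) = {κ, λ, μ} ∈ τ_X ✓.
  U = {E, G}: f^{-1}(U) = {μ, ν} ∉ τ_X ✗.
  U = {F, G}: f^{-1}(U) = {κ, λ, ν} ∉ τ_X ✗.
  U = {G, H}: f^{-1}(U) = {ν} ∉ τ_X ✗.
  U = {E, F, G}: f^{-1}(U) = {κ, λ, μ, ν} ∈ τ_X ✓.
  U = {E, G, H}: f^{-1}(U) = {μ, ν} ∉ τ_X ✗.
  U = {F, G, H}: f^{-1}(U) = {κ, λ, ν} ∉ τ_X ✗.
  U = {E, F, G, H}: f^{-1}(U) = {κ, λ, μ, ν} ∈ τ_X ✓.
Found U = {G} with f^{-1}(U) = {ν} not in τ_X. Therefore f is NOT continuous.


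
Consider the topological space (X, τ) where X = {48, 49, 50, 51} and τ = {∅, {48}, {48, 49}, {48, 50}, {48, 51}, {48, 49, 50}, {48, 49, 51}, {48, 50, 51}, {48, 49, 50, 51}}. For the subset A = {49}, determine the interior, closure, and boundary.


int(A) = ∅, cl(A) = {49}, ∂A = {49}.

Closed sets in (X, τ) are complements of opens:
  closed(X, τ) = {∅, {49}, {50}, {51}, {49, 50}, {49, 51}, {50, 51}, {49, 50, 51}, {48, 49, 50, 51}}.
int(A) = ⋃ {U ∈ τ : U ⊆ A}. Opens contained in A: ∅.
Taking the union of these: int(A) = ∅.
cl(A) = ⋂ {C closed : A ⊆ C}. Closed sets containing A: {49}, {49, 50}, {49, 51}, {49, 50, 51}, {48, 49, 50, 51}.
Intersecting these: cl(A) = {49}.
∂A = cl(A) ∖ int(A) = {49} ∖ ∅ = {49}.


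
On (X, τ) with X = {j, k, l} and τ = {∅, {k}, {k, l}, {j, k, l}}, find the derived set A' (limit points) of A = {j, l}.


A' = {j}

For each x ∈ X, list the open sets U ∈ τ with x ∈ U, then check whether U ∩ (A ∖ {x}) ≠ ∅ for every such U.
  x = j: opens ∋ x are {j, k, l}; each meets A ∖ {j}, so x IS a limit point.
  x = k: open {k} ∋ x has {k} ∩ (A ∖ {k}) = ∅, so x is NOT a limit point.
  x = l: open {k, l} ∋ x has {k, l} ∩ (A ∖ {l}) = ∅, so x is NOT a limit point.
Collecting: A' = {j}.


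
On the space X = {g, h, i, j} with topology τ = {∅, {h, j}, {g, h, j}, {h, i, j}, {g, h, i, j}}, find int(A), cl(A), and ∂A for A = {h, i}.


int(A) = ∅, cl(A) = {g, h, i, j}, ∂A = {g, h, i, j}.

Closed sets in (X, τ) are complements of opens:
  closed(X, τ) = {∅, {g}, {i}, {g, i}, {g, h, i, j}}.
int(A) = ⋃ {U ∈ τ : U ⊆ A}. Opens contained in A: ∅.
Taking the union of these: int(A) = ∅.
cl(A) = ⋂ {C closed : A ⊆ C}. Closed sets containing A: {g, h, i, j}.
Intersecting these: cl(A) = {g, h, i, j}.
∂A = cl(A) ∖ int(A) = {g, h, i, j} ∖ ∅ = {g, h, i, j}.


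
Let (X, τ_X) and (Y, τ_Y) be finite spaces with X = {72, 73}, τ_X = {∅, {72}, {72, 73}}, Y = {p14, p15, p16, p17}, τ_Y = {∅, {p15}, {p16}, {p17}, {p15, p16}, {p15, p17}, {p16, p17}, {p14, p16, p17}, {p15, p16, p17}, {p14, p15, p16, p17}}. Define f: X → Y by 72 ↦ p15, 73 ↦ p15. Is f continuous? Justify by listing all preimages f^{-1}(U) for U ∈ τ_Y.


f IS continuous.

Compute f^{-1}(U) for each U ∈ τ_Y:
  U = ∅: f^{-1}(U) = ∅ ∈ τ_X ✓.
  U = {p15}: f^{-1}(U) = {72, 73} ∈ τ_X ✓.
  U = {p16}: f^{-1}(U) = ∅ ∈ τ_X ✓.
  U = {p17}: f^{-1}(U) = ∅ ∈ τ_X ✓.
  U = {p15, p16}: f^{-1}(U) = {72, 73} ∈ τ_X ✓.
  U = {p15, p17}: f^{-1}(U) = {72, 73} ∈ τ_X ✓.
  U = {p16, p17}: f^{-1}(U) = ∅ ∈ τ_X ✓.
  U = {p14, p16, p17}: f^{-1}(U) = ∅ ∈ τ_X ✓.
  U = {p15, p16, p17}: f^{-1}(U) = {72, 73} ∈ τ_X ✓.
  U = {p14, p15, p16, p17}: f^{-1}(U) = {72, 73} ∈ τ_X ✓.
Every preimage lies in τ_X, so f IS continuous.


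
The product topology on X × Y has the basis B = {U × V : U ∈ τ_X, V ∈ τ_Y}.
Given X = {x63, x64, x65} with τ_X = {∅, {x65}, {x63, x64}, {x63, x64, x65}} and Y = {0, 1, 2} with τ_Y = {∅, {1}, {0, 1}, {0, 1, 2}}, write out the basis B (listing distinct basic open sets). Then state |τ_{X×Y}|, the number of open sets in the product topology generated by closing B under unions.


Basis B = {∅ × ∅, {x65} × {1}, {x63, x64} × {1}, {x65} × {0, 1}, {x63, x64, x65} × {1}, {x65} × {0, 1, 2}, {x63, x64} × {0, 1}, {x63, x64} × {0, 1, 2}, {x63, x64, x65} × {0, 1}, {x63, x64, x65} × {0, 1, 2}}; |τ_{X×Y}| = 16.

Enumerate products U × V with U ∈ τ_X, V ∈ τ_Y (deduplicated):
  ∅ × ∅ = {} (∅)
  {x65} × {1} = {(x65,1)}
  {x63, x64} × {1} = {(x63,1), (x64,1)}
  {x65} × {0, 1} = {(x65,0), (x65,1)}
  {x63, x64, x65} × {1} = {(x63,1), (x64,1), (x65,1)}
  {x65} × {0, 1, 2} = {(x65,0), (x65,1), (x65,2)}
  {x63, x64} × {0, 1} = {(x63,0), (x63,1), (x64,0), (x64,1)}
  {x63, x64} × {0, 1, 2} = {(x63,0), (x63,1), (x63,2), (x64,0), (x64,1), (x64,2)}
  {x63, x64, x65} × {0, 1} = {(x63,0), (x63,1), (x64,0), (x64,1), (x65,0), (x65,1)}
  {x63, x64, x65} × {0, 1, 2} = {(x63,0), (x63,1), (x63,2), (x64,0), (x64,1), (x64,2), (x65,0), (x65,1), (x65,2)}
These 10 distinct sets form the basis B.
Close under arbitrary unions to get τ_{X×Y}; counting gives |τ_{X×Y}| = 16.


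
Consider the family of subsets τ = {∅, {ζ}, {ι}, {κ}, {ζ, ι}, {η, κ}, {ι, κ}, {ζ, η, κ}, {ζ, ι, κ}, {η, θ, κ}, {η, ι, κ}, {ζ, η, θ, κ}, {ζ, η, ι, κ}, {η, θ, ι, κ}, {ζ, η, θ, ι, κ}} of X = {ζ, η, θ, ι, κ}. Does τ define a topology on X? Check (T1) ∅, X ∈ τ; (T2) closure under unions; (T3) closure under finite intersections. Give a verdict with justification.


τ is NOT a topology on X.

Axiom (T1): ∅ ∈ τ? Yes; X ∈ τ? Yes.
Axiom (T2/T3): check pairwise unions and intersections of members of τ.
Counterexample for (T2): {ζ} ∪ {κ} = {ζ, κ} ∉ τ. Therefore τ is NOT a topology.


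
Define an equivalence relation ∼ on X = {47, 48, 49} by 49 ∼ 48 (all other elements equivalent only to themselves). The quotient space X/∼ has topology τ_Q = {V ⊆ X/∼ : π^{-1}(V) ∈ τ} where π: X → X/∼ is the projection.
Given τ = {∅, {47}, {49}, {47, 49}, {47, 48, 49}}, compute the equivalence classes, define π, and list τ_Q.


X/∼ = {[47], [48=49]}; |τ_Q| = 3.

Equivalence classes: [47], [48=49].
Quotient map π: X → X/∼ sends 47 ↦ [47], 48 ↦ [48=49], 49 ↦ [48=49].
For each subset V ⊆ X/∼, compute π^{-1}(V) ⊆ X and check whether π^{-1}(V) ∈ τ. V is open in τ_Q iff π^{-1}(V) ∈ τ.
  V = {}: π^{-1}(V) = ∅ ∈ τ ✓.
  V = {[47]}: π^{-1}(V) = {47} ∈ τ ✓.
  V = {[48=49]}: π^{-1}(V) = {48, 49} ∉ τ ✗.
  V = {[47], [48=49]}: π^{-1}(V) = {47, 48, 49} ∈ τ ✓.
Open sets in the quotient: τ_Q = {{}, {[47]}, {[47], [48=49]}} (3 elements).


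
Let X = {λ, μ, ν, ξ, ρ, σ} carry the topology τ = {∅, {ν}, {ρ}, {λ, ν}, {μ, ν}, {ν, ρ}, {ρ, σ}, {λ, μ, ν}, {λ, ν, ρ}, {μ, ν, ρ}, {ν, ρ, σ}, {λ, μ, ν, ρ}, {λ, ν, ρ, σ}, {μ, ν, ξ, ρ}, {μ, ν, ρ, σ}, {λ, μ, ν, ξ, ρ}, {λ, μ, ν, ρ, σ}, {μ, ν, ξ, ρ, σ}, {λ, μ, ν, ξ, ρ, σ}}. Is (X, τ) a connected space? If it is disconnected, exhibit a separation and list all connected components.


(X, τ) is connected.

Find clopen sets (U ∈ τ with X ∖ U ∈ τ):
  U = ∅, X ∖ U = {λ, μ, ν, ξ, ρ, σ} — both open, so U is clopen.
  U = {λ, μ, ν, ξ, ρ, σ}, X ∖ U = ∅ — both open, so U is clopen.
Only trivial clopens (∅ and X) exist, so (X, τ) is connected.
Compute connected components by grouping points that agree on all clopens:
  component: {λ, μ, ν, ξ, ρ, σ}


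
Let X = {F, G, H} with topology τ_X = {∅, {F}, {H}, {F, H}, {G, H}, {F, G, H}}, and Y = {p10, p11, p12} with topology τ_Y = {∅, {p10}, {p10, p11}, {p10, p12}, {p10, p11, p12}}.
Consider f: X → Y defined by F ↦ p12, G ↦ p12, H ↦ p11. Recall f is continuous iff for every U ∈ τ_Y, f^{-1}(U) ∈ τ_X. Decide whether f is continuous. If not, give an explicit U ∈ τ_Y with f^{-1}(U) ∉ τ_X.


f is NOT continuous.

Compute f^{-1}(U) for each U ∈ τ_Y:
  U = ∅: f^{-1}(U) = ∅ ∈ τ_X ✓.
  U = {p10}: f^{-1}(U) = ∅ ∈ τ_X ✓.
  U = {p10, p11}: f^{-1}(U) = {H} ∈ τ_X ✓.
  U = {p10, p12}: f^{-1}(U) = {F, G} ∉ τ_X ✗.
  U = {p10, p11, p12}: f^{-1}(U) = {F, G, H} ∈ τ_X ✓.
Found U = {p10, p12} with f^{-1}(U) = {F, G} not in τ_X. Therefore f is NOT continuous.


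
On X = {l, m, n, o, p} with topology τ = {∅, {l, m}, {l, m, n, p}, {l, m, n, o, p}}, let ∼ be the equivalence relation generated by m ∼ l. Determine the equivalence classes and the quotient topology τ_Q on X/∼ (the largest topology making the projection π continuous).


X/∼ = {[l=m], [n], [o], [p]}; |τ_Q| = 4.

Equivalence classes: [l=m], [n], [o], [p].
Quotient map π: X → X/∼ sends l ↦ [l=m], m ↦ [l=m], n ↦ [n], o ↦ [o], p ↦ [p].
For each subset V ⊆ X/∼, compute π^{-1}(V) ⊆ X and check whether π^{-1}(V) ∈ τ. V is open in τ_Q iff π^{-1}(V) ∈ τ.
  V = {}: π^{-1}(V) = ∅ ∈ τ ✓.
  V = {[l=m]}: π^{-1}(V) = {l, m} ∈ τ ✓.
  V = {[n]}: π^{-1}(V) = {n} ∉ τ ✗.
  V = {[l=m], [n]}: π^{-1}(V) = {l, m, n} ∉ τ ✗.
  V = {[o]}: π^{-1}(V) = {o} ∉ τ ✗.
  V = {[l=m], [o]}: π^{-1}(V) = {l, m, o} ∉ τ ✗.
  V = {[n], [o]}: π^{-1}(V) = {n, o} ∉ τ ✗.
  V = {[l=m], [n], [o]}: π^{-1}(V) = {l, m, n, o} ∉ τ ✗.
  V = {[p]}: π^{-1}(V) = {p} ∉ τ ✗.
  V = {[l=m], [p]}: π^{-1}(V) = {l, m, p} ∉ τ ✗.
  V = {[n], [p]}: π^{-1}(V) = {n, p} ∉ τ ✗.
  V = {[l=m], [n], [p]}: π^{-1}(V) = {l, m, n, p} ∈ τ ✓.
  V = {[o], [p]}: π^{-1}(V) = {o, p} ∉ τ ✗.
  V = {[l=m], [o], [p]}: π^{-1}(V) = {l, m, o, p} ∉ τ ✗.
  V = {[n], [o], [p]}: π^{-1}(V) = {n, o, p} ∉ τ ✗.
  V = {[l=m], [n], [o], [p]}: π^{-1}(V) = {l, m, n, o, p} ∈ τ ✓.
Open sets in the quotient: τ_Q = {{}, {[l=m]}, {[l=m], [n], [p]}, {[l=m], [n], [o], [p]}} (4 elements).


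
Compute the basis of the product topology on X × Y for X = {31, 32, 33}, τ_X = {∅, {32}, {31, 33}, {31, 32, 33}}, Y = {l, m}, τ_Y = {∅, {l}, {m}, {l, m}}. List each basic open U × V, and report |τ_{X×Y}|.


Basis B = {∅ × ∅, {32} × {l}, {32} × {m}, {31, 33} × {l}, {31, 33} × {m}, {32} × {l, m}, {31, 32, 33} × {l}, {31, 32, 33} × {m}, {31, 33} × {l, m}, {31, 32, 33} × {l, m}}; |τ_{X×Y}| = 16.

Enumerate products U × V with U ∈ τ_X, V ∈ τ_Y (deduplicated):
  ∅ × ∅ = {} (∅)
  {32} × {l} = {(32,l)}
  {32} × {m} = {(32,m)}
  {31, 33} × {l} = {(31,l), (33,l)}
  {31, 33} × {m} = {(31,m), (33,m)}
  {32} × {l, m} = {(32,l), (32,m)}
  {31, 32, 33} × {l} = {(31,l), (32,l), (33,l)}
  {31, 32, 33} × {m} = {(31,m), (32,m), (33,m)}
  {31, 33} × {l, m} = {(31,l), (31,m), (33,l), (33,m)}
  {31, 32, 33} × {l, m} = {(31,l), (31,m), (32,l), (32,m), (33,l), (33,m)}
These 10 distinct sets form the basis B.
Close under arbitrary unions to get τ_{X×Y}; counting gives |τ_{X×Y}| = 16.


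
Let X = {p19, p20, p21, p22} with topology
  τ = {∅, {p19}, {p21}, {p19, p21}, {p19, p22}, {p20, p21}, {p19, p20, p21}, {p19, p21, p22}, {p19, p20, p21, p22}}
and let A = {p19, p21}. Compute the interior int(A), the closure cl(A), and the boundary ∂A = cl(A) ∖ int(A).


int(A) = {p19, p21}, cl(A) = {p19, p20, p21, p22}, ∂A = {p20, p22}.

Closed sets in (X, τ) are complements of opens:
  closed(X, τ) = {∅, {p20}, {p22}, {p19, p22}, {p20, p21}, {p20, p22}, {p19, p20, p22}, {p20, p21, p22}, {p19, p20, p21, p22}}.
int(A) = ⋃ {U ∈ τ : U ⊆ A}. Opens contained in A: ∅, {p19}, {p21}, {p19, p21}.
Taking the union of these: int(A) = {p19, p21}.
cl(A) = ⋂ {C closed : A ⊆ C}. Closed sets containing A: {p19, p20, p21, p22}.
Intersecting these: cl(A) = {p19, p20, p21, p22}.
∂A = cl(A) ∖ int(A) = {p19, p20, p21, p22} ∖ {p19, p21} = {p20, p22}.


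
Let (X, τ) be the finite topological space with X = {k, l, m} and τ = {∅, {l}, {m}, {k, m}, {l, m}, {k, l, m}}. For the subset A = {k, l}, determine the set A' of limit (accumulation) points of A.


A' = ∅

For each x ∈ X, list the open sets U ∈ τ with x ∈ U, then check whether U ∩ (A ∖ {x}) ≠ ∅ for every such U.
  x = k: open {k, m} ∋ x has {k, m} ∩ (A ∖ {k}) = ∅, so x is NOT a limit point.
  x = l: open {l} ∋ x has {l} ∩ (A ∖ {l}) = ∅, so x is NOT a limit point.
  x = m: open {m} ∋ x has {m} ∩ (A ∖ {m}) = ∅, so x is NOT a limit point.
Collecting: A' = ∅.


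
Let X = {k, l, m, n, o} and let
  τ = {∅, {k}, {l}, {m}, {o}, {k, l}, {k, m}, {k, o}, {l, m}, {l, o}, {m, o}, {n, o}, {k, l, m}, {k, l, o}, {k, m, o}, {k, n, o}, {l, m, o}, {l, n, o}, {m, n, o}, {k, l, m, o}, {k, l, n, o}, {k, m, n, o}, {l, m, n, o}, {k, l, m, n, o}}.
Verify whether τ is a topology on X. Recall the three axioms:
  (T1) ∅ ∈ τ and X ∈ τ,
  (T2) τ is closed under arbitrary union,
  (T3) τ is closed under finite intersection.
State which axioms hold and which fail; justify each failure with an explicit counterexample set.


τ IS a topology on X.

Axiom (T1): ∅ ∈ τ? Yes; X ∈ τ? Yes.
Axiom (T2/T3): check pairwise unions and intersections of members of τ.
All pairwise intersections and unions checked — each lies in τ. Therefore τ satisfies (T1), (T2), (T3): it IS a topology on X.


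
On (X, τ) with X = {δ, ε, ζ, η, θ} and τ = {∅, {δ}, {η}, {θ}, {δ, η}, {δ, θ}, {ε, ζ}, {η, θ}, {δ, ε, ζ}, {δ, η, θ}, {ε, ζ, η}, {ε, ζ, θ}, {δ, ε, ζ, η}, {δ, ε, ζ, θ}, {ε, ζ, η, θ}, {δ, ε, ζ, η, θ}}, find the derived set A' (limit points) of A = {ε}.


A' = {ζ}

For each x ∈ X, list the open sets U ∈ τ with x ∈ U, then check whether U ∩ (A ∖ {x}) ≠ ∅ for every such U.
  x = δ: open {δ} ∋ x has {δ} ∩ (A ∖ {δ}) = ∅, so x is NOT a limit point.
  x = ε: open {ε, ζ} ∋ x has {ε, ζ} ∩ (A ∖ {ε}) = ∅, so x is NOT a limit point.
  x = ζ: opens ∋ x are {ε, ζ}, {δ, ε, ζ}, {ε, ζ, η}, {ε, ζ, θ}, {δ, ε, ζ, η}, {δ, ε, ζ, θ}, {ε, ζ, η, θ}, {δ, ε, ζ, η, θ}; each meets A ∖ {ζ}, so x IS a limit point.
  x = η: open {η} ∋ x has {η} ∩ (A ∖ {η}) = ∅, so x is NOT a limit point.
  x = θ: open {θ} ∋ x has {θ} ∩ (A ∖ {θ}) = ∅, so x is NOT a limit point.
Collecting: A' = {ζ}.


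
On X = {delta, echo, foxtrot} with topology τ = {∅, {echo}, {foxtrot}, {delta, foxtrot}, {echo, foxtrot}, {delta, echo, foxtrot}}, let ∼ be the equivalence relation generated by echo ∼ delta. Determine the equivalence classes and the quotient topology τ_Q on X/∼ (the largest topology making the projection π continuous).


X/∼ = {[delta=echo], [foxtrot]}; |τ_Q| = 3.

Equivalence classes: [delta=echo], [foxtrot].
Quotient map π: X → X/∼ sends delta ↦ [delta=echo], echo ↦ [delta=echo], foxtrot ↦ [foxtrot].
For each subset V ⊆ X/∼, compute π^{-1}(V) ⊆ X and check whether π^{-1}(V) ∈ τ. V is open in τ_Q iff π^{-1}(V) ∈ τ.
  V = {}: π^{-1}(V) = ∅ ∈ τ ✓.
  V = {[delta=echo]}: π^{-1}(V) = {delta, echo} ∉ τ ✗.
  V = {[foxtrot]}: π^{-1}(V) = {foxtrot} ∈ τ ✓.
  V = {[delta=echo], [foxtrot]}: π^{-1}(V) = {delta, echo, foxtrot} ∈ τ ✓.
Open sets in the quotient: τ_Q = {{}, {[foxtrot]}, {[delta=echo], [foxtrot]}} (3 elements).


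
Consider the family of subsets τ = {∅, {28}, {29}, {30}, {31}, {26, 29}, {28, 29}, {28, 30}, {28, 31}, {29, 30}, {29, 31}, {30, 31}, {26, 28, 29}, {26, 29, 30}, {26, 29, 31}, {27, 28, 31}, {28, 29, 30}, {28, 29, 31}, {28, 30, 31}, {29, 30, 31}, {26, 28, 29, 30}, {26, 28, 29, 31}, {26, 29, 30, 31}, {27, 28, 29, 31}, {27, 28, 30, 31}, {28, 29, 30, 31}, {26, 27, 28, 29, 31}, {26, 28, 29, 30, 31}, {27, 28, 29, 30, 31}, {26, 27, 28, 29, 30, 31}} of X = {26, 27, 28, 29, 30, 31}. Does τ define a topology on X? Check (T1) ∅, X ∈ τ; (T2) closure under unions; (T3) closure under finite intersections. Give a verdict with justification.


τ IS a topology on X.

Axiom (T1): ∅ ∈ τ? Yes; X ∈ τ? Yes.
Axiom (T2/T3): check pairwise unions and intersections of members of τ.
All pairwise intersections and unions checked — each lies in τ. Therefore τ satisfies (T1), (T2), (T3): it IS a topology on X.
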